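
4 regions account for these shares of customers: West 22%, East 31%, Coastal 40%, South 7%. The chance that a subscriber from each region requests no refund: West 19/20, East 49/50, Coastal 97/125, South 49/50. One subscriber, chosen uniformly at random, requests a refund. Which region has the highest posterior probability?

Taking complements, P(refund | each) = West 0.05, East 0.02, Coastal 0.224, South 0.02.
Compute prior × likelihood for every hypothesis:
  West: 0.22 × 0.05 = 0.011
  East: 0.31 × 0.02 = 0.0062
  Coastal: 0.4 × 0.224 = 0.0896
  South: 0.07 × 0.02 = 0.0014
Normalizing constant = 0.1082.
Largest term belongs to Coastal, so Coastal is most probable.

Coastal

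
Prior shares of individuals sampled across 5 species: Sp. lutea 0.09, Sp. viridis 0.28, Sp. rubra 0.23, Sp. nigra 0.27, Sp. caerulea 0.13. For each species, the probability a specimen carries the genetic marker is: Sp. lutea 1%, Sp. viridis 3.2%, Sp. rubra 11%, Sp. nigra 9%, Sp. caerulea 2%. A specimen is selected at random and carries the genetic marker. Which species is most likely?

Unnormalized posteriors (prior × likelihood):
  Sp. lutea: 0.09 × 0.01 = 0.0009
  Sp. viridis: 0.28 × 0.032 = 0.00896
  Sp. rubra: 0.23 × 0.11 = 0.0253
  Sp. nigra: 0.27 × 0.09 = 0.0243
  Sp. caerulea: 0.13 × 0.02 = 0.0026
Normalizing constant = 0.06206.
Largest term belongs to Sp. rubra, so Sp. rubra is most probable.

Sp. rubra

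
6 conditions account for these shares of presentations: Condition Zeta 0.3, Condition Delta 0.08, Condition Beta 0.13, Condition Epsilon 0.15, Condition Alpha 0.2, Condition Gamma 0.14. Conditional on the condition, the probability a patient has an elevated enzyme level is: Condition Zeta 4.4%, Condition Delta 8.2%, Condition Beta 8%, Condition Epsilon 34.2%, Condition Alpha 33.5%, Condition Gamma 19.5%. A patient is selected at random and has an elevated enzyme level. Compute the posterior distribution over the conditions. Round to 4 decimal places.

Condition Zeta 0.0751, Condition Delta 0.0373, Condition Beta 0.0592, Condition Epsilon 0.2919, Condition Alpha 0.3812, Condition Gamma 0.1553

Unnormalized posteriors (prior × likelihood):
  Condition Zeta: 0.3 × 0.044 = 0.0132
  Condition Delta: 0.08 × 0.082 = 0.00656
  Condition Beta: 0.13 × 0.08 = 0.0104
  Condition Epsilon: 0.15 × 0.342 = 0.0513
  Condition Alpha: 0.2 × 0.335 = 0.067
  Condition Gamma: 0.14 × 0.195 = 0.0273
Sum = 0.17576.
P(Condition Zeta | elevated) = 0.0132/0.17576 ≈ 0.0751
P(Condition Delta | elevated) = 0.00656/0.17576 ≈ 0.0373
P(Condition Beta | elevated) = 0.0104/0.17576 ≈ 0.0592
P(Condition Epsilon | elevated) = 0.0513/0.17576 ≈ 0.2919
P(Condition Alpha | elevated) = 0.067/0.17576 ≈ 0.3812
P(Condition Gamma | elevated) = 0.0273/0.17576 ≈ 0.1553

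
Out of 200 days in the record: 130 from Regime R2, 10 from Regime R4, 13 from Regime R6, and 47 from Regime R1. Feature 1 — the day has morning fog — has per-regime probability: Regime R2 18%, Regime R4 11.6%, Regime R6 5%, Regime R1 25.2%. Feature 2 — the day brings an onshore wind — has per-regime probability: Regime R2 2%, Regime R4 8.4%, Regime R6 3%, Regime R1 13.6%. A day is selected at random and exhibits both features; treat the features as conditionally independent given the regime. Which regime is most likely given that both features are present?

Regime R1

Prior × likelihood for each hypothesis:
  Regime R2: 0.65 × 0.18 × 0.02 = 0.00234
  Regime R4: 0.05 × 0.116 × 0.084 = 0.0004872
  Regime R6: 0.065 × 0.05 × 0.03 = 0.0000975
  Regime R1: 0.235 × 0.252 × 0.136 = 0.00805392
Sum = 0.01097862.
Largest term belongs to Regime R1, so Regime R1 is most probable.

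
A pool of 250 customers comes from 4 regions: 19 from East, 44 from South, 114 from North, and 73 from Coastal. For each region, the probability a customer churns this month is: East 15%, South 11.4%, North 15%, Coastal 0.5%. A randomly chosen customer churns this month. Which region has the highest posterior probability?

Unnormalized posteriors (prior × likelihood):
  East: 0.076 × 0.15 = 0.0114
  South: 0.176 × 0.114 = 0.020064
  North: 0.456 × 0.15 = 0.0684
  Coastal: 0.292 × 0.005 = 0.00146
Normalizing constant = 0.101324.
Largest term belongs to North, so North is most probable.

North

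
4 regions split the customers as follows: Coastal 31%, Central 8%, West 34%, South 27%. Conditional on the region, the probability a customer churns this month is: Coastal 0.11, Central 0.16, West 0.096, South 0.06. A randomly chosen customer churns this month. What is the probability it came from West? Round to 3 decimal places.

0.341

Compute prior × likelihood for every hypothesis:
  Coastal: 0.31 × 0.11 = 0.0341
  Central: 0.08 × 0.16 = 0.0128
  West: 0.34 × 0.096 = 0.03264
  South: 0.27 × 0.06 = 0.0162
Sum = 0.09574.
P(West | evidence) = 0.03264 / 0.09574 ≈ 0.341.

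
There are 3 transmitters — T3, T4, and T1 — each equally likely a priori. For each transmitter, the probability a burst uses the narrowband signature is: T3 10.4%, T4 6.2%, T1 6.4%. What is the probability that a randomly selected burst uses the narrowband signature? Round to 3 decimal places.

0.077

Since the prior is uniform, the posterior is proportional to the likelihood:
  T3: 0.104
  T4: 0.062
  T1: 0.064
P(narrowband) = (1/3) × (0.104 + 0.062 + 0.064) = 0.23/3 ≈ 0.077.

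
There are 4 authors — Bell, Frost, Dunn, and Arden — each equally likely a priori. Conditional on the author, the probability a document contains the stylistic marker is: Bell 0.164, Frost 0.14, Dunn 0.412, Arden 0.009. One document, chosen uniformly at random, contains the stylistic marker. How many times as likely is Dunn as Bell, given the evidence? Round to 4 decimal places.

With a uniform prior (1/4 each), posterior ∝ likelihood:
  Bell: 0.164
  Frost: 0.14
  Dunn: 0.412
  Arden: 0.009
Sum = 0.725.
The ratio is 0.412 / 0.164 (the normalizer cancels) = 2.5122.

2.5122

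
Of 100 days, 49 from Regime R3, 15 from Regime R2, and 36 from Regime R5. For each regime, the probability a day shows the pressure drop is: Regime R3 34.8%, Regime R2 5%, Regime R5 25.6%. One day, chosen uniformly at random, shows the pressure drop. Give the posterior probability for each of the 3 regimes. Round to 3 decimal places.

Regime R3 0.631, Regime R2 0.028, Regime R5 0.341

Compute prior × likelihood for every hypothesis:
  Regime R3: 0.49 × 0.348 = 0.17052
  Regime R2: 0.15 × 0.05 = 0.0075
  Regime R5: 0.36 × 0.256 = 0.09216
Normalizing constant = 0.27018.
P(Regime R3 | drop) = 0.17052/0.27018 ≈ 0.631
P(Regime R2 | drop) = 0.0075/0.27018 ≈ 0.028
P(Regime R5 | drop) = 0.09216/0.27018 ≈ 0.341
(Check: 0.631+0.028+0.341 = 1.000.)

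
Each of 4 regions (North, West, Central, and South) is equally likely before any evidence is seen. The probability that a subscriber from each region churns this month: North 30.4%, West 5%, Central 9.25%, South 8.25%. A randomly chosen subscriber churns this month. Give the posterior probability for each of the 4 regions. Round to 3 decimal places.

North 0.575, West 0.095, Central 0.175, South 0.156

With a uniform prior (1/4 each), posterior ∝ likelihood:
  North: 0.304
  West: 0.05
  Central: 0.0925
  South: 0.0825
Normalizing constant = 0.529.
P(North | churn) = 0.304/0.529 ≈ 0.575
P(West | churn) = 0.05/0.529 ≈ 0.095
P(Central | churn) = 0.0925/0.529 ≈ 0.175
P(South | churn) = 0.0825/0.529 ≈ 0.156
(Check: 0.575+0.095+0.175+0.156 = 1.001.)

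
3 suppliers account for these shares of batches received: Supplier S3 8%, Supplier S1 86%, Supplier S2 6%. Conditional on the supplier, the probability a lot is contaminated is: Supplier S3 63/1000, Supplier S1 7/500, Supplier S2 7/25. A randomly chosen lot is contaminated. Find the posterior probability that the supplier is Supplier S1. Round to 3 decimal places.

0.355

Compute prior × likelihood for every hypothesis:
  Supplier S3: 0.08 × 0.063 = 0.00504
  Supplier S1: 0.86 × 0.014 = 0.01204
  Supplier S2: 0.06 × 0.28 = 0.0168
Normalizing constant = 0.03388.
P(Supplier S1 | evidence) = 0.01204 / 0.03388 ≈ 0.355.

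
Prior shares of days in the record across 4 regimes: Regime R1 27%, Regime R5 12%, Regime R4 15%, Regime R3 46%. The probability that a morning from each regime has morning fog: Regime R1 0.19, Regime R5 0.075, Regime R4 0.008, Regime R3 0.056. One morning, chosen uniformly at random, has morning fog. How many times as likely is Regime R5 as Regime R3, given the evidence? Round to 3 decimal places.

0.349

Prior × likelihood for each hypothesis:
  Regime R1: 0.27 × 0.19 = 0.0513
  Regime R5: 0.12 × 0.075 = 0.009
  Regime R4: 0.15 × 0.008 = 0.0012
  Regime R3: 0.46 × 0.056 = 0.02576
Normalizing constant = 0.08726.
The ratio is 0.009 / 0.02576 (the normalizer cancels) = 0.349.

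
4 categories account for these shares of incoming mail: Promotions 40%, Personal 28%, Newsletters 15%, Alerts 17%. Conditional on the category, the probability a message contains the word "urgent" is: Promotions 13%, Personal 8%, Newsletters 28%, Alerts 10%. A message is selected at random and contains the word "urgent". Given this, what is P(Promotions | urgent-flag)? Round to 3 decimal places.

Prior × likelihood for each hypothesis:
  Promotions: 0.4 × 0.13 = 0.052
  Personal: 0.28 × 0.08 = 0.0224
  Newsletters: 0.15 × 0.28 = 0.042
  Alerts: 0.17 × 0.1 = 0.017
Normalizing constant = 0.1334.
P(Promotions | evidence) = 0.052 / 0.1334 ≈ 0.390.

0.390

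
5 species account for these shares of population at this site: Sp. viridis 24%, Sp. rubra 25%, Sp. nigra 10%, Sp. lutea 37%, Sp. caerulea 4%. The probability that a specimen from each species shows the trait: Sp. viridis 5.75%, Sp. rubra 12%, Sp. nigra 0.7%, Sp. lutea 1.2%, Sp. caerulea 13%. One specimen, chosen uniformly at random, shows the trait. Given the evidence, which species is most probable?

Sp. rubra

Prior × likelihood for each hypothesis:
  Sp. viridis: 0.24 × 0.0575 = 0.0138
  Sp. rubra: 0.25 × 0.12 = 0.03
  Sp. nigra: 0.1 × 0.007 = 0.0007
  Sp. lutea: 0.37 × 0.012 = 0.00444
  Sp. caerulea: 0.04 × 0.13 = 0.0052
Normalizing constant = 0.05414.
Largest term belongs to Sp. rubra, so Sp. rubra is most probable.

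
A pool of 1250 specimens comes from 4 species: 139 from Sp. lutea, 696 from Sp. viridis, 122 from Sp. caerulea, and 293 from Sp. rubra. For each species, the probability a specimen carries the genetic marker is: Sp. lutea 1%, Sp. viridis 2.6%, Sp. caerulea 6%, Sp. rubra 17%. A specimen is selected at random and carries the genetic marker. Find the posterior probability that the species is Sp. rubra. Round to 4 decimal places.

0.6501

Unnormalized posteriors (prior × likelihood):
  Sp. lutea: 0.1112 × 0.01 = 0.001112
  Sp. viridis: 0.5568 × 0.026 = 0.0144768
  Sp. caerulea: 0.0976 × 0.06 = 0.005856
  Sp. rubra: 0.2344 × 0.17 = 0.039848
Total = 0.0612928.
P(Sp. rubra | evidence) = 0.039848 / 0.0612928 ≈ 0.6501.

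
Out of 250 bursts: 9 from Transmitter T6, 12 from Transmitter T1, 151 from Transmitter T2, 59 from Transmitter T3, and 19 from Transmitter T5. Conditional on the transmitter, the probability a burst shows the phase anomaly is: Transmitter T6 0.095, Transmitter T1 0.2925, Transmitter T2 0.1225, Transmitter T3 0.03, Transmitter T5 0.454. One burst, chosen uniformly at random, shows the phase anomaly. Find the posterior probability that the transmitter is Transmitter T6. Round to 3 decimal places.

0.026

Prior × likelihood for each hypothesis:
  Transmitter T6: 0.036 × 0.095 = 0.00342
  Transmitter T1: 0.048 × 0.2925 = 0.01404
  Transmitter T2: 0.604 × 0.1225 = 0.07399
  Transmitter T3: 0.236 × 0.03 = 0.00708
  Transmitter T5: 0.076 × 0.454 = 0.034504
Normalizing constant = 0.133034.
P(Transmitter T6 | evidence) = 0.00342 / 0.133034 ≈ 0.026.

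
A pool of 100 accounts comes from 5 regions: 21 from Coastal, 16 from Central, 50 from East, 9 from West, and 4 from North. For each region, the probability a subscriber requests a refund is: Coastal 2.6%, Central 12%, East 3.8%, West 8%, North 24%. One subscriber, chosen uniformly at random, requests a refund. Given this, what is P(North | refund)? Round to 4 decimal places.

0.1588

Compute prior × likelihood for every hypothesis:
  Coastal: 0.21 × 0.026 = 0.00546
  Central: 0.16 × 0.12 = 0.0192
  East: 0.5 × 0.038 = 0.019
  West: 0.09 × 0.08 = 0.0072
  North: 0.04 × 0.24 = 0.0096
Normalizing constant = 0.06046.
P(North | evidence) = 0.0096 / 0.06046 ≈ 0.1588.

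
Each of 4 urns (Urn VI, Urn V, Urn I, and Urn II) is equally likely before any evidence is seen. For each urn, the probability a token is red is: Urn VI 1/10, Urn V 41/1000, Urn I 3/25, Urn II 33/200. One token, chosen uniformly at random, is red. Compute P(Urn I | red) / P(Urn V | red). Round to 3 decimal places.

2.927

Since the prior is uniform, the posterior is proportional to the likelihood:
  Urn VI: 0.1
  Urn V: 0.041
  Urn I: 0.12
  Urn II: 0.165
Total = 0.426.
The ratio is 0.12 / 0.041 (the normalizer cancels) = 2.927.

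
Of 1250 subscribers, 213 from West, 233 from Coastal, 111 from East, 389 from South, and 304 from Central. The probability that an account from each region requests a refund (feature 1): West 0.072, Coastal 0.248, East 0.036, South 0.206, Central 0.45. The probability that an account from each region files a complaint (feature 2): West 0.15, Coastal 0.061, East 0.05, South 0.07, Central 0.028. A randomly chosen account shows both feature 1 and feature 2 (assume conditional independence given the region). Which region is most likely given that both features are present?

Compute prior × likelihood for every hypothesis:
  West: 0.1704 × 0.072 × 0.15 = 0.00184032
  Coastal: 0.1864 × 0.248 × 0.061 = 0.0028198592
  East: 0.0888 × 0.036 × 0.05 = 0.00015984
  South: 0.3112 × 0.206 × 0.07 = 0.004487504
  Central: 0.2432 × 0.45 × 0.028 = 0.00306432
Total = 0.0123718432.
Largest term belongs to South, so South is most probable.

South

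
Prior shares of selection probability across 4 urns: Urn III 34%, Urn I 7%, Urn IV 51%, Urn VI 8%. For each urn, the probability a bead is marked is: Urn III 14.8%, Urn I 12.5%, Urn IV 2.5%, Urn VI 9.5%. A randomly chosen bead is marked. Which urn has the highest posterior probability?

Prior × likelihood for each hypothesis:
  Urn III: 0.34 × 0.148 = 0.05032
  Urn I: 0.07 × 0.125 = 0.00875
  Urn IV: 0.51 × 0.025 = 0.01275
  Urn VI: 0.08 × 0.095 = 0.0076
Normalizing constant = 0.07942.
Largest term belongs to Urn III, so Urn III is most probable.

Urn III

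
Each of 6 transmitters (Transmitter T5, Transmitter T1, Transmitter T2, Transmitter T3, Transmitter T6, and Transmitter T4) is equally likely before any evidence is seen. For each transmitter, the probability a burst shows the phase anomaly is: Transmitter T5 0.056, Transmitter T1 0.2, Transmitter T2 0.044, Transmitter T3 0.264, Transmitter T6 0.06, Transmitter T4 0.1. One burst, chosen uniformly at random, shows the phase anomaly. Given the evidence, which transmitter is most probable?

Transmitter T3

Since the prior is uniform, the posterior is proportional to the likelihood:
  Transmitter T5: 0.056
  Transmitter T1: 0.2
  Transmitter T2: 0.044
  Transmitter T3: 0.264
  Transmitter T6: 0.06
  Transmitter T4: 0.1
Total = 0.724.
Largest term belongs to Transmitter T3, so Transmitter T3 is most probable.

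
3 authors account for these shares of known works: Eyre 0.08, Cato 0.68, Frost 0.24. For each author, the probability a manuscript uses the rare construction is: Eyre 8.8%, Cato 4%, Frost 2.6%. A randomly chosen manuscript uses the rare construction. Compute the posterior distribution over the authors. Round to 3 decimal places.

By Bayes' rule, posterior ∝ prior × likelihood:
  Eyre: 0.08 × 0.088 = 0.00704
  Cato: 0.68 × 0.04 = 0.0272
  Frost: 0.24 × 0.026 = 0.00624
Normalizing constant = 0.04048.
P(Eyre | rare-form) = 0.00704/0.04048 ≈ 0.174
P(Cato | rare-form) = 0.0272/0.04048 ≈ 0.672
P(Frost | rare-form) = 0.00624/0.04048 ≈ 0.154

Eyre 0.174, Cato 0.672, Frost 0.154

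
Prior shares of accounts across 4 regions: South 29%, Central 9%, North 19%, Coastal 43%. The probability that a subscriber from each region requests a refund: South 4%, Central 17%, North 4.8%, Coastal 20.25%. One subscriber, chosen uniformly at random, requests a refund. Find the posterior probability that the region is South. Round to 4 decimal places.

Prior × likelihood for each hypothesis:
  South: 0.29 × 0.04 = 0.0116
  Central: 0.09 × 0.17 = 0.0153
  North: 0.19 × 0.048 = 0.00912
  Coastal: 0.43 × 0.2025 = 0.087075
Total = 0.123095.
P(South | evidence) = 0.0116 / 0.123095 ≈ 0.0942.

0.0942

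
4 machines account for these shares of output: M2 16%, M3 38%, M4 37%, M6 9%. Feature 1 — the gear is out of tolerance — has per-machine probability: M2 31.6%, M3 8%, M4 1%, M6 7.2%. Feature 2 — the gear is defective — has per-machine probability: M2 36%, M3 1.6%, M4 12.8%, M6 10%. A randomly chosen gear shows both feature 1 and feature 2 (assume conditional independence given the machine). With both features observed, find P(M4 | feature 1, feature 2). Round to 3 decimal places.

0.024

By Bayes' rule, posterior ∝ prior × likelihood:
  M2: 0.16 × 0.316 × 0.36 = 0.0182016
  M3: 0.38 × 0.08 × 0.016 = 0.0004864
  M4: 0.37 × 0.01 × 0.128 = 0.0004736
  M6: 0.09 × 0.072 × 0.1 = 0.000648
Normalizing constant = 0.0198096.
P(M4 | evidence) = 0.0004736 / 0.0198096 ≈ 0.024.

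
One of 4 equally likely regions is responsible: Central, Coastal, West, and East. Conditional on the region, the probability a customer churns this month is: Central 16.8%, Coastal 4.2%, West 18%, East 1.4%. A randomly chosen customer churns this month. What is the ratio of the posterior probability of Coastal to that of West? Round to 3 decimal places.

0.233

With a uniform prior (1/4 each), posterior ∝ likelihood:
  Central: 0.168
  Coastal: 0.042
  West: 0.18
  East: 0.014
Total = 0.404.
The ratio is 0.042 / 0.18 (the normalizer cancels) = 0.233.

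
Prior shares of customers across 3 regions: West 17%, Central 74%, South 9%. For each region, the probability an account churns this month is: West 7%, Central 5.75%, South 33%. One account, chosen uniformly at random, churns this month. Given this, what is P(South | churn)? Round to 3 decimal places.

0.353

Unnormalized posteriors (prior × likelihood):
  West: 0.17 × 0.07 = 0.0119
  Central: 0.74 × 0.0575 = 0.04255
  South: 0.09 × 0.33 = 0.0297
Total = 0.08415.
P(South | evidence) = 0.0297 / 0.08415 ≈ 0.353.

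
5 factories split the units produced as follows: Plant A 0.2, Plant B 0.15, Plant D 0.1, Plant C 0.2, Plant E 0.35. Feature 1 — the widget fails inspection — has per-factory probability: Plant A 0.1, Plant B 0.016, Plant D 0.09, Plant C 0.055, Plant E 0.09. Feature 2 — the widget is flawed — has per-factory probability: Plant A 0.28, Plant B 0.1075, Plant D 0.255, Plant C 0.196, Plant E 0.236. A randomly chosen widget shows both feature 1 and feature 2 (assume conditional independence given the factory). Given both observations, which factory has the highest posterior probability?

Plant E

Unnormalized posteriors (prior × likelihood):
  Plant A: 0.2 × 0.1 × 0.28 = 0.0056
  Plant B: 0.15 × 0.016 × 0.1075 = 0.000258
  Plant D: 0.1 × 0.09 × 0.255 = 0.002295
  Plant C: 0.2 × 0.055 × 0.196 = 0.002156
  Plant E: 0.35 × 0.09 × 0.236 = 0.007434
Total = 0.017743.
Largest term belongs to Plant E, so Plant E is most probable.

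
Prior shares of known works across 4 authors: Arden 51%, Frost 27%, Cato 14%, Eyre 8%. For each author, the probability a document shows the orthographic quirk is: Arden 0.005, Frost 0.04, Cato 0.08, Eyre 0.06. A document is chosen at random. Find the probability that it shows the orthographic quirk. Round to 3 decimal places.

0.029

Unnormalized posteriors (prior × likelihood):
  Arden: 0.51 × 0.005 = 0.00255
  Frost: 0.27 × 0.04 = 0.0108
  Cato: 0.14 × 0.08 = 0.0112
  Eyre: 0.08 × 0.06 = 0.0048
P(quirk) = 0.00255 + 0.0108 + 0.0112 + 0.0048 = 0.02935 → 0.029.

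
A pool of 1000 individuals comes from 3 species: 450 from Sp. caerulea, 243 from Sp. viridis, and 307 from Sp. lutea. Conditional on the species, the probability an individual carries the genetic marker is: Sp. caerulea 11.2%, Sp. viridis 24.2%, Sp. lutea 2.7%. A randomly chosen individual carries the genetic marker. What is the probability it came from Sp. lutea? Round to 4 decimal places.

By Bayes' rule, posterior ∝ prior × likelihood:
  Sp. caerulea: 0.45 × 0.112 = 0.0504
  Sp. viridis: 0.243 × 0.242 = 0.058806
  Sp. lutea: 0.307 × 0.027 = 0.008289
Normalizing constant = 0.117495.
P(Sp. lutea | evidence) = 0.008289 / 0.117495 ≈ 0.0705.

0.0705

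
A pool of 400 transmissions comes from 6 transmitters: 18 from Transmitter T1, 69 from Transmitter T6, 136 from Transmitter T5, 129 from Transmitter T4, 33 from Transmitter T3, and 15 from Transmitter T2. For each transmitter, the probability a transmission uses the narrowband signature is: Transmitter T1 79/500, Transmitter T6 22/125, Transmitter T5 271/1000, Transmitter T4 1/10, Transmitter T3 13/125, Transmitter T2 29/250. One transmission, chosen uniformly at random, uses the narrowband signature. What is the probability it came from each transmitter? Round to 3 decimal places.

Transmitter T1 0.041, Transmitter T6 0.174, Transmitter T5 0.527, Transmitter T4 0.185, Transmitter T3 0.049, Transmitter T2 0.025

Prior × likelihood for each hypothesis:
  Transmitter T1: 0.045 × 0.158 = 0.00711
  Transmitter T6: 0.1725 × 0.176 = 0.03036
  Transmitter T5: 0.34 × 0.271 = 0.09214
  Transmitter T4: 0.3225 × 0.1 = 0.03225
  Transmitter T3: 0.0825 × 0.104 = 0.00858
  Transmitter T2: 0.0375 × 0.116 = 0.00435
Total = 0.17479.
P(Transmitter T1 | narrowband) = 0.00711/0.17479 ≈ 0.041
P(Transmitter T6 | narrowband) = 0.03036/0.17479 ≈ 0.174
P(Transmitter T5 | narrowband) = 0.09214/0.17479 ≈ 0.527
P(Transmitter T4 | narrowband) = 0.03225/0.17479 ≈ 0.185
P(Transmitter T3 | narrowband) = 0.00858/0.17479 ≈ 0.049
P(Transmitter T2 | narrowband) = 0.00435/0.17479 ≈ 0.025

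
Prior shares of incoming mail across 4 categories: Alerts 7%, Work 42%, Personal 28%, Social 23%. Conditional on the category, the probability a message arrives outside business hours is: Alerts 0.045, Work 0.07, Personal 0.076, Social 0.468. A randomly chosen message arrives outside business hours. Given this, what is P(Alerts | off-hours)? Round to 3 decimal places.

Unnormalized posteriors (prior × likelihood):
  Alerts: 0.07 × 0.045 = 0.00315
  Work: 0.42 × 0.07 = 0.0294
  Personal: 0.28 × 0.076 = 0.02128
  Social: 0.23 × 0.468 = 0.10764
Normalizing constant = 0.16147.
P(Alerts | evidence) = 0.00315 / 0.16147 ≈ 0.020.

0.020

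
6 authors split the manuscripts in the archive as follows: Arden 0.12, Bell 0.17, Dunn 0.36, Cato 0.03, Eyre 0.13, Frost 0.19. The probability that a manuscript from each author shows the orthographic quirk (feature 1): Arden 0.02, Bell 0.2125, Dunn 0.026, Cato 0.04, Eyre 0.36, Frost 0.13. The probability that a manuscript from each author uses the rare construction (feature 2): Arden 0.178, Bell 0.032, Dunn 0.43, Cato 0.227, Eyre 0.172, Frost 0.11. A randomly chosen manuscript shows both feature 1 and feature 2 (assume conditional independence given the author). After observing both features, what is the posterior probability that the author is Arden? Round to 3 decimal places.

Compute prior × likelihood for every hypothesis:
  Arden: 0.12 × 0.02 × 0.178 = 0.0004272
  Bell: 0.17 × 0.2125 × 0.032 = 0.001156
  Dunn: 0.36 × 0.026 × 0.43 = 0.0040248
  Cato: 0.03 × 0.04 × 0.227 = 0.0002724
  Eyre: 0.13 × 0.36 × 0.172 = 0.0080496
  Frost: 0.19 × 0.13 × 0.11 = 0.002717
Total = 0.016647.
P(Arden | evidence) = 0.0004272 / 0.016647 ≈ 0.026.

0.026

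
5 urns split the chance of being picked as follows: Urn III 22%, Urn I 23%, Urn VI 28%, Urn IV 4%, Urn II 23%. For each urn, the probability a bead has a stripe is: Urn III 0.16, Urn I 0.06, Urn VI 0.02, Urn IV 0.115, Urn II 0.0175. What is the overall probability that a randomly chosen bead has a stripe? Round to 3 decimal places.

0.063

Unnormalized posteriors (prior × likelihood):
  Urn III: 0.22 × 0.16 = 0.0352
  Urn I: 0.23 × 0.06 = 0.0138
  Urn VI: 0.28 × 0.02 = 0.0056
  Urn IV: 0.04 × 0.115 = 0.0046
  Urn II: 0.23 × 0.0175 = 0.004025
P(striped) = 0.0352 + 0.0138 + 0.0056 + 0.0046 + 0.004025 = 0.063225 → 0.063.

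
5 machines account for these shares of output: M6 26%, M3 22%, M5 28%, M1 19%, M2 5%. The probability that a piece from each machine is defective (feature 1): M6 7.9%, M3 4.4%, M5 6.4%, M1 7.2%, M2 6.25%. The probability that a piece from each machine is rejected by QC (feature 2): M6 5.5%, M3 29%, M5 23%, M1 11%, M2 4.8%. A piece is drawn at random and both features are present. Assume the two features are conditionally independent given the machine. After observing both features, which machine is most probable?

M5

By Bayes' rule, posterior ∝ prior × likelihood:
  M6: 0.26 × 0.079 × 0.055 = 0.0011297
  M3: 0.22 × 0.044 × 0.29 = 0.0028072
  M5: 0.28 × 0.064 × 0.23 = 0.0041216
  M1: 0.19 × 0.072 × 0.11 = 0.0015048
  M2: 0.05 × 0.0625 × 0.048 = 0.00015
Normalizing constant = 0.0097133.
Largest term belongs to M5, so M5 is most probable.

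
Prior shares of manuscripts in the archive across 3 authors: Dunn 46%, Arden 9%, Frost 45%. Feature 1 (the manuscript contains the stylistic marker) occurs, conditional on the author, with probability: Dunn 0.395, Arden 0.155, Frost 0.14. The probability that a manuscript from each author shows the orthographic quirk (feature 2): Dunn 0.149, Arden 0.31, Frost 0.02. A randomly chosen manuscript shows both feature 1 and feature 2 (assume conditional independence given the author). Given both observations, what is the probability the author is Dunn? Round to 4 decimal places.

0.8290

Unnormalized posteriors (prior × likelihood):
  Dunn: 0.46 × 0.395 × 0.149 = 0.0270733
  Arden: 0.09 × 0.155 × 0.31 = 0.0043245
  Frost: 0.45 × 0.14 × 0.02 = 0.00126
Sum = 0.0326578.
P(Dunn | evidence) = 0.0270733 / 0.0326578 ≈ 0.8290.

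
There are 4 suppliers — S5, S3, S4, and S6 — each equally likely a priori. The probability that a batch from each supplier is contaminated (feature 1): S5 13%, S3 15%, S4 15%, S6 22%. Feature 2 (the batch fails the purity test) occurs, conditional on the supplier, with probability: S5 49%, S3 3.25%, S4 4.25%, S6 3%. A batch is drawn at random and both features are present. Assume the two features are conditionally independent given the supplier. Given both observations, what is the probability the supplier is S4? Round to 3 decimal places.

0.078

Since the prior is uniform, the posterior is proportional to the likelihood:
  S5: 0.13 × 0.49 = 0.0637
  S3: 0.15 × 0.0325 = 0.004875
  S4: 0.15 × 0.0425 = 0.006375
  S6: 0.22 × 0.03 = 0.0066
Normalizing constant = 0.08155.
P(S4 | evidence) = 0.006375 / 0.08155 ≈ 0.078.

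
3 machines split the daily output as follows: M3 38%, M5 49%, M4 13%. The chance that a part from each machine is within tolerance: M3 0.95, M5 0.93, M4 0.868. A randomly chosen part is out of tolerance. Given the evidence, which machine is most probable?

M5

Taking complements, P(oversize | each) = M3 0.05, M5 0.07, M4 0.132.
Compute prior × likelihood for every hypothesis:
  M3: 0.38 × 0.05 = 0.019
  M5: 0.49 × 0.07 = 0.0343
  M4: 0.13 × 0.132 = 0.01716
Normalizing constant = 0.07046.
Largest term belongs to M5, so M5 is most probable.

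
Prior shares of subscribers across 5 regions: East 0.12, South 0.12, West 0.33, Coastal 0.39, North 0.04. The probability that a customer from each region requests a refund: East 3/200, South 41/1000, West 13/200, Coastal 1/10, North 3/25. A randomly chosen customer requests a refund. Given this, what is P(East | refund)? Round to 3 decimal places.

0.025

Unnormalized posteriors (prior × likelihood):
  East: 0.12 × 0.015 = 0.0018
  South: 0.12 × 0.041 = 0.00492
  West: 0.33 × 0.065 = 0.02145
  Coastal: 0.39 × 0.1 = 0.039
  North: 0.04 × 0.12 = 0.0048
Total = 0.07197.
P(East | evidence) = 0.0018 / 0.07197 ≈ 0.025.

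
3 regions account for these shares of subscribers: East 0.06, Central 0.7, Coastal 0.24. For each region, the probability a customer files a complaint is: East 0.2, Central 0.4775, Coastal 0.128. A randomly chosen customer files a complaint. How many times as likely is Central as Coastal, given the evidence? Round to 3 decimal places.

10.881

By Bayes' rule, posterior ∝ prior × likelihood:
  East: 0.06 × 0.2 = 0.012
  Central: 0.7 × 0.4775 = 0.33425
  Coastal: 0.24 × 0.128 = 0.03072
Sum = 0.37697.
The ratio is 0.33425 / 0.03072 (the normalizer cancels) = 10.881.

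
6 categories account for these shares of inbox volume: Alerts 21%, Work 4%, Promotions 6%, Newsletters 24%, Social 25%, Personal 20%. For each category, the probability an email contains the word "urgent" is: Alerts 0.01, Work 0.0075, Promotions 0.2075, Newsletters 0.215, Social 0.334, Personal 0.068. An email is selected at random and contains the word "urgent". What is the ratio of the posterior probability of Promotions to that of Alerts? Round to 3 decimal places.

5.929

Unnormalized posteriors (prior × likelihood):
  Alerts: 0.21 × 0.01 = 0.0021
  Work: 0.04 × 0.0075 = 0.0003
  Promotions: 0.06 × 0.2075 = 0.01245
  Newsletters: 0.24 × 0.215 = 0.0516
  Social: 0.25 × 0.334 = 0.0835
  Personal: 0.2 × 0.068 = 0.0136
Normalizing constant = 0.16355.
The ratio is 0.01245 / 0.0021 (the normalizer cancels) = 5.929.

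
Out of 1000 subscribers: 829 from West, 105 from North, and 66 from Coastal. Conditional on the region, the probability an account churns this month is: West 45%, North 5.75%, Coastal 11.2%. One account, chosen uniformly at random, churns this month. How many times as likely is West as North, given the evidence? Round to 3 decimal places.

61.789

Unnormalized posteriors (prior × likelihood):
  West: 0.829 × 0.45 = 0.37305
  North: 0.105 × 0.0575 = 0.0060375
  Coastal: 0.066 × 0.112 = 0.007392
Total = 0.3864795.
The ratio is 0.37305 / 0.0060375 (the normalizer cancels) = 61.789.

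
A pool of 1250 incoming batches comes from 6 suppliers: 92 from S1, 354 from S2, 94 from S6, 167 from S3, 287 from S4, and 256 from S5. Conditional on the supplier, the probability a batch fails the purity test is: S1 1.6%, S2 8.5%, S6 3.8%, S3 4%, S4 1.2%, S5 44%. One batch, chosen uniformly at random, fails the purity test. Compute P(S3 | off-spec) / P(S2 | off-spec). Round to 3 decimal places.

0.222

Unnormalized posteriors (prior × likelihood):
  S1: 0.0736 × 0.016 = 0.0011776
  S2: 0.2832 × 0.085 = 0.024072
  S6: 0.0752 × 0.038 = 0.0028576
  S3: 0.1336 × 0.04 = 0.005344
  S4: 0.2296 × 0.012 = 0.0027552
  S5: 0.2048 × 0.44 = 0.090112
Sum = 0.1263184.
The ratio is 0.005344 / 0.024072 (the normalizer cancels) = 0.222.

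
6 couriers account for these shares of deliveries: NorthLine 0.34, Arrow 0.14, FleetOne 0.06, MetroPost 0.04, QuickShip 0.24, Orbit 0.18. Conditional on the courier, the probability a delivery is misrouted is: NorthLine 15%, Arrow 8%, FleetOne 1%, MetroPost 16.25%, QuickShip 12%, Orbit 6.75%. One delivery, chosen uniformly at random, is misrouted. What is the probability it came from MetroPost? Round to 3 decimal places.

0.059

Prior × likelihood for each hypothesis:
  NorthLine: 0.34 × 0.15 = 0.051
  Arrow: 0.14 × 0.08 = 0.0112
  FleetOne: 0.06 × 0.01 = 0.0006
  MetroPost: 0.04 × 0.1625 = 0.0065
  QuickShip: 0.24 × 0.12 = 0.0288
  Orbit: 0.18 × 0.0675 = 0.01215
Normalizing constant = 0.11025.
P(MetroPost | evidence) = 0.0065 / 0.11025 ≈ 0.059.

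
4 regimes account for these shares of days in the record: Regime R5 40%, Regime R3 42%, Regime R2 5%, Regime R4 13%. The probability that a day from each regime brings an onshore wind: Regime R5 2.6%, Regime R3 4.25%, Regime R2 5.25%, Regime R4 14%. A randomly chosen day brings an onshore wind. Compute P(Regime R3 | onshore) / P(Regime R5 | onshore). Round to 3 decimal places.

1.716

By Bayes' rule, posterior ∝ prior × likelihood:
  Regime R5: 0.4 × 0.026 = 0.0104
  Regime R3: 0.42 × 0.0425 = 0.01785
  Regime R2: 0.05 × 0.0525 = 0.002625
  Regime R4: 0.13 × 0.14 = 0.0182
Total = 0.049075.
The ratio is 0.01785 / 0.0104 (the normalizer cancels) = 1.716.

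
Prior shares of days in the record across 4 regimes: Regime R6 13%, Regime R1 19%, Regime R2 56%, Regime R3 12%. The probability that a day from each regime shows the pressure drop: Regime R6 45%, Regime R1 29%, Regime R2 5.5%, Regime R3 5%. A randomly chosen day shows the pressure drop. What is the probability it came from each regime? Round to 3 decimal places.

Regime R6 0.389, Regime R1 0.366, Regime R2 0.205, Regime R3 0.040

Prior × likelihood for each hypothesis:
  Regime R6: 0.13 × 0.45 = 0.0585
  Regime R1: 0.19 × 0.29 = 0.0551
  Regime R2: 0.56 × 0.055 = 0.0308
  Regime R3: 0.12 × 0.05 = 0.006
Normalizing constant = 0.1504.
P(Regime R6 | drop) = 0.0585/0.1504 ≈ 0.389
P(Regime R1 | drop) = 0.0551/0.1504 ≈ 0.366
P(Regime R2 | drop) = 0.0308/0.1504 ≈ 0.205
P(Regime R3 | drop) = 0.006/0.1504 ≈ 0.040
(Check: 0.389+0.366+0.205+0.040 = 1.000.)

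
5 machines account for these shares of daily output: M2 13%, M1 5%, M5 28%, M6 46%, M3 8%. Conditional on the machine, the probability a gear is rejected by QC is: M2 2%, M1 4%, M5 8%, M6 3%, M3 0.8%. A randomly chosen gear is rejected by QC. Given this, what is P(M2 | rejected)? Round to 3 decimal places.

Prior × likelihood for each hypothesis:
  M2: 0.13 × 0.02 = 0.0026
  M1: 0.05 × 0.04 = 0.002
  M5: 0.28 × 0.08 = 0.0224
  M6: 0.46 × 0.03 = 0.0138
  M3: 0.08 × 0.008 = 0.00064
Total = 0.04144.
P(M2 | evidence) = 0.0026 / 0.04144 ≈ 0.063.

0.063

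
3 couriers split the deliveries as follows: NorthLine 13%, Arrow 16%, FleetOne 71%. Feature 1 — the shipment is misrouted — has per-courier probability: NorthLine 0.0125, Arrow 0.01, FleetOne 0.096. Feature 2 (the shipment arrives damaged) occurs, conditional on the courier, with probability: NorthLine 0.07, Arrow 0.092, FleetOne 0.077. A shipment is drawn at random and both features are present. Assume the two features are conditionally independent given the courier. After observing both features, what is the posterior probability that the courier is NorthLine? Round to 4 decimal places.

Compute prior × likelihood for every hypothesis:
  NorthLine: 0.13 × 0.0125 × 0.07 = 0.00011375
  Arrow: 0.16 × 0.01 × 0.092 = 0.0001472
  FleetOne: 0.71 × 0.096 × 0.077 = 0.00524832
Normalizing constant = 0.00550927.
P(NorthLine | evidence) = 0.00011375 / 0.00550927 ≈ 0.0206.

0.0206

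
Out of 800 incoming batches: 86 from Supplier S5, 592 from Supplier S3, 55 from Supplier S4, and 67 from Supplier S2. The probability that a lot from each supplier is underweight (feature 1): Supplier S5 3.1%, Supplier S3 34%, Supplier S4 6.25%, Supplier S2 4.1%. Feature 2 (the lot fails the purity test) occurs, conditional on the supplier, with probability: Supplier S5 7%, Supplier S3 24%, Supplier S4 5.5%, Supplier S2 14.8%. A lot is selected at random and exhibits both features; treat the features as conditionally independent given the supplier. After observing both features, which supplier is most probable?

Unnormalized posteriors (prior × likelihood):
  Supplier S5: 0.1075 × 0.031 × 0.07 = 0.000233275
  Supplier S3: 0.74 × 0.34 × 0.24 = 0.060384
  Supplier S4: 0.06875 × 0.0625 × 0.055 = 0.000236328125
  Supplier S2: 0.08375 × 0.041 × 0.148 = 0.000508195
Sum = 0.061361798125.
Largest term belongs to Supplier S3, so Supplier S3 is most probable.

Supplier S3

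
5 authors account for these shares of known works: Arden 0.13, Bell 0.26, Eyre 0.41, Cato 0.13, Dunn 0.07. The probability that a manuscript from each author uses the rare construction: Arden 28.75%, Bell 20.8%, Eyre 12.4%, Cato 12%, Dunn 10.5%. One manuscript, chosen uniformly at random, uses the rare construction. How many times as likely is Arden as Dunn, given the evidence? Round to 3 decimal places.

By Bayes' rule, posterior ∝ prior × likelihood:
  Arden: 0.13 × 0.2875 = 0.037375
  Bell: 0.26 × 0.208 = 0.05408
  Eyre: 0.41 × 0.124 = 0.05084
  Cato: 0.13 × 0.12 = 0.0156
  Dunn: 0.07 × 0.105 = 0.00735
Total = 0.165245.
The ratio is 0.037375 / 0.00735 (the normalizer cancels) = 5.085.

5.085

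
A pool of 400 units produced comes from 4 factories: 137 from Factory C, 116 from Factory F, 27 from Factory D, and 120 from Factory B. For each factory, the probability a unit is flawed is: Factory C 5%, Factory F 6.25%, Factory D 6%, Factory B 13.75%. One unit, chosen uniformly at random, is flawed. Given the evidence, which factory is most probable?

Factory B

Prior × likelihood for each hypothesis:
  Factory C: 0.3425 × 0.05 = 0.017125
  Factory F: 0.29 × 0.0625 = 0.018125
  Factory D: 0.0675 × 0.06 = 0.00405
  Factory B: 0.3 × 0.1375 = 0.04125
Total = 0.08055.
Largest term belongs to Factory B, so Factory B is most probable.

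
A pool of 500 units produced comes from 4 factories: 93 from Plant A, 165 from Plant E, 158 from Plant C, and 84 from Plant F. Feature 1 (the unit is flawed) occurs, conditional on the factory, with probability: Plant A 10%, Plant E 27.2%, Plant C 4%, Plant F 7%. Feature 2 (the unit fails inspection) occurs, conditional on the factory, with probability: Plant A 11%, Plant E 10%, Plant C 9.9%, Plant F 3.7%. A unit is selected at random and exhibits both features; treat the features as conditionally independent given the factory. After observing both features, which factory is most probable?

Plant E

By Bayes' rule, posterior ∝ prior × likelihood:
  Plant A: 0.186 × 0.1 × 0.11 = 0.002046
  Plant E: 0.33 × 0.272 × 0.1 = 0.008976
  Plant C: 0.316 × 0.04 × 0.099 = 0.00125136
  Plant F: 0.168 × 0.07 × 0.037 = 0.00043512
Total = 0.01270848.
Largest term belongs to Plant E, so Plant E is most probable.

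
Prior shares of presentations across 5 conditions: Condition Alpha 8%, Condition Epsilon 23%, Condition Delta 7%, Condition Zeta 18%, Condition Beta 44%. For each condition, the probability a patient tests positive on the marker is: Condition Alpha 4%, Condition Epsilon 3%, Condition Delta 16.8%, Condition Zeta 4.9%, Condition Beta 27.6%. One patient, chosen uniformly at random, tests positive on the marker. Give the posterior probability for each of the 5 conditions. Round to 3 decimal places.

Compute prior × likelihood for every hypothesis:
  Condition Alpha: 0.08 × 0.04 = 0.0032
  Condition Epsilon: 0.23 × 0.03 = 0.0069
  Condition Delta: 0.07 × 0.168 = 0.01176
  Condition Zeta: 0.18 × 0.049 = 0.00882
  Condition Beta: 0.44 × 0.276 = 0.12144
Total = 0.15212.
P(Condition Alpha | marker-positive) = 0.0032/0.15212 ≈ 0.021
P(Condition Epsilon | marker-positive) = 0.0069/0.15212 ≈ 0.045
P(Condition Delta | marker-positive) = 0.01176/0.15212 ≈ 0.077
P(Condition Zeta | marker-positive) = 0.00882/0.15212 ≈ 0.058
P(Condition Beta | marker-positive) = 0.12144/0.15212 ≈ 0.798
(Check: 0.021+0.045+0.077+0.058+0.798 = 0.999.)

Condition Alpha 0.021, Condition Epsilon 0.045, Condition Delta 0.077, Condition Zeta 0.058, Condition Beta 0.798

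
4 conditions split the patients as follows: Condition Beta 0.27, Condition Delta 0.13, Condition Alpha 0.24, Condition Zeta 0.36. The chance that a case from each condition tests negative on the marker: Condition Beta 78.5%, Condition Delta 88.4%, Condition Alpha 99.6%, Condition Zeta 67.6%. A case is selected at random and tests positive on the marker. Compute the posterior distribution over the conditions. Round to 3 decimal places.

Condition Beta 0.304, Condition Delta 0.079, Condition Alpha 0.005, Condition Zeta 0.612

Taking complements, P(marker-positive | each) = Condition Beta 0.215, Condition Delta 0.116, Condition Alpha 0.004, Condition Zeta 0.324.
Unnormalized posteriors (prior × likelihood):
  Condition Beta: 0.27 × 0.215 = 0.05805
  Condition Delta: 0.13 × 0.116 = 0.01508
  Condition Alpha: 0.24 × 0.004 = 0.00096
  Condition Zeta: 0.36 × 0.324 = 0.11664
Sum = 0.19073.
P(Condition Beta | marker-positive) = 0.05805/0.19073 ≈ 0.304
P(Condition Delta | marker-positive) = 0.01508/0.19073 ≈ 0.079
P(Condition Alpha | marker-positive) = 0.00096/0.19073 ≈ 0.005
P(Condition Zeta | marker-positive) = 0.11664/0.19073 ≈ 0.612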